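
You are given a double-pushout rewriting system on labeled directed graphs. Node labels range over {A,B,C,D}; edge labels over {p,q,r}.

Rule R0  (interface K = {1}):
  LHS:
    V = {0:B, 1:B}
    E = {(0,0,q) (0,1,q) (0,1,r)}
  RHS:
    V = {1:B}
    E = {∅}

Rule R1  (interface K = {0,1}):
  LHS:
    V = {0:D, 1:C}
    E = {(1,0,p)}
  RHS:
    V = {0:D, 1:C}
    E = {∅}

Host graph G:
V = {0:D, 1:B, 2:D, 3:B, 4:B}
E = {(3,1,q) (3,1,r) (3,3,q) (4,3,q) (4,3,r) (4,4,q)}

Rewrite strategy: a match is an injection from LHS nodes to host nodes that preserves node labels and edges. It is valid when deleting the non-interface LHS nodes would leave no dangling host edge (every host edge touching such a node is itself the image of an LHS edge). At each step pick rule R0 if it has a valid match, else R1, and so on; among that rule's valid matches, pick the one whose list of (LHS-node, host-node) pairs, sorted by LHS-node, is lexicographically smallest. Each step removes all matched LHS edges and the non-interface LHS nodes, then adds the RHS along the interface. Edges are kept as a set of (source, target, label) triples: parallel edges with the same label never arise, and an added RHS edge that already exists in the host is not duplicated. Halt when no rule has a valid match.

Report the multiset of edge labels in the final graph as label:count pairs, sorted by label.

initial: |V|=5 |E|=6  E = 3-q->1 3-r->1 3-q->3 4-q->3 4-r->3 4-q->4
step 1: apply R0 at {0↦4, 1↦3}  → |V|=4 |E|=3  E = 3-q->1 3-r->1 3-q->3
step 2: apply R0 at {0↦3, 1↦1}  → |V|=3 |E|=0  E = ∅
normal form: no rule applies after step 2
NF edges: []

Answer: (no edges)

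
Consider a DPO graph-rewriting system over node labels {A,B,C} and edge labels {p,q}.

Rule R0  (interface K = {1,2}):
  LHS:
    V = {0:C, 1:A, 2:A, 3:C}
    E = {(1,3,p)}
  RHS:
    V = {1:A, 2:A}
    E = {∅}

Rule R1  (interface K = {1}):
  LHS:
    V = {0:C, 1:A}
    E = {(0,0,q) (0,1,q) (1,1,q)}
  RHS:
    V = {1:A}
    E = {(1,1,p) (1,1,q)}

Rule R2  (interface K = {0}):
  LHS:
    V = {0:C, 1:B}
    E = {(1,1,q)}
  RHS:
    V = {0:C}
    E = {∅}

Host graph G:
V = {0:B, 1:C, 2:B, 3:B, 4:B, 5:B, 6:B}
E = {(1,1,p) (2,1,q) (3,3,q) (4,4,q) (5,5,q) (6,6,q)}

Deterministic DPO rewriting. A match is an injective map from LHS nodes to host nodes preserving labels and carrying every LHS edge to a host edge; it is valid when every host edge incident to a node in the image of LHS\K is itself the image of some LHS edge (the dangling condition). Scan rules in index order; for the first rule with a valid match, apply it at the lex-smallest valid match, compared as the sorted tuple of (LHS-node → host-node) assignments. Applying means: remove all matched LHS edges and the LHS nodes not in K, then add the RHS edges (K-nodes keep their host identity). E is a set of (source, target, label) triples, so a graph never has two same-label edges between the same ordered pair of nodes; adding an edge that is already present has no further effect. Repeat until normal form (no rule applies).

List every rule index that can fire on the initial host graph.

R0: no valid match — LHS pattern not found
R1: no valid match — LHS pattern not found
R2: 4 valid matches — {0↦1, 1↦3}, {0↦1, 1↦4}, {0↦1, 1↦5} (+1 more)

Answer: [R2]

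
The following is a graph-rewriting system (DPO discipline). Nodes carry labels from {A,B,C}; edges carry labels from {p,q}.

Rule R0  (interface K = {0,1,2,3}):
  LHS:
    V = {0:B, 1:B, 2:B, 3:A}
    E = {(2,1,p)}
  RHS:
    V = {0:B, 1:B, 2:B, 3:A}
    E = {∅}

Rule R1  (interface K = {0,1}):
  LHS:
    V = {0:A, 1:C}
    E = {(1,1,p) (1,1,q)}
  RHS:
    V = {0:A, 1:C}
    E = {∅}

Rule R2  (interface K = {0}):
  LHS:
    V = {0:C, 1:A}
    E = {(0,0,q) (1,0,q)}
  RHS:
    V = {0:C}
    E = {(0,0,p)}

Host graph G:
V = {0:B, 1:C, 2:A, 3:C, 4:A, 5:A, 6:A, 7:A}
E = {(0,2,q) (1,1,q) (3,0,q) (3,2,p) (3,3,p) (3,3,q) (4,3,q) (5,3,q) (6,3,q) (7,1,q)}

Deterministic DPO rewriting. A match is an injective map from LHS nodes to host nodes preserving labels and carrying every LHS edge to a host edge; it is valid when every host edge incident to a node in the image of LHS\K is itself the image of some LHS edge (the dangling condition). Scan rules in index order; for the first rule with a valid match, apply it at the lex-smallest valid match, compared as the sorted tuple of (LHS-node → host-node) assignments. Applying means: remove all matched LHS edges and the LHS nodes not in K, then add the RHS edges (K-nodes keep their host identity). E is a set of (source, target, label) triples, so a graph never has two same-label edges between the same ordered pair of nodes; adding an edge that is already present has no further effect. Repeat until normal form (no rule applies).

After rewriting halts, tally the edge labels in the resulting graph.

initial: |V|=8 |E|=10  E = 0-q->2 1-q->1 3-q->0 3-p->2 3-p->3 3-q->3 4-q->3 5-q->3 6-q->3 7-q->1
step 1: apply R1 at {0↦2, 1↦3}  → |V|=8 |E|=8  E = 0-q->2 1-q->1 3-q->0 3-p->2 4-q->3 5-q->3 6-q->3 7-q->1
step 2: apply R2 at {0↦1, 1↦7}  → |V|=7 |E|=7  E = 0-q->2 1-p->1 3-q->0 3-p->2 4-q->3 5-q->3 6-q->3
halt: no rule applies after step 2
NF edges: [(0, 2, 'q'), (1, 1, 'p'), (3, 0, 'q'), (3, 2, 'p'), (4, 3, 'q'), (5, 3, 'q'), (6, 3, 'q')]

Answer: p:2 q:5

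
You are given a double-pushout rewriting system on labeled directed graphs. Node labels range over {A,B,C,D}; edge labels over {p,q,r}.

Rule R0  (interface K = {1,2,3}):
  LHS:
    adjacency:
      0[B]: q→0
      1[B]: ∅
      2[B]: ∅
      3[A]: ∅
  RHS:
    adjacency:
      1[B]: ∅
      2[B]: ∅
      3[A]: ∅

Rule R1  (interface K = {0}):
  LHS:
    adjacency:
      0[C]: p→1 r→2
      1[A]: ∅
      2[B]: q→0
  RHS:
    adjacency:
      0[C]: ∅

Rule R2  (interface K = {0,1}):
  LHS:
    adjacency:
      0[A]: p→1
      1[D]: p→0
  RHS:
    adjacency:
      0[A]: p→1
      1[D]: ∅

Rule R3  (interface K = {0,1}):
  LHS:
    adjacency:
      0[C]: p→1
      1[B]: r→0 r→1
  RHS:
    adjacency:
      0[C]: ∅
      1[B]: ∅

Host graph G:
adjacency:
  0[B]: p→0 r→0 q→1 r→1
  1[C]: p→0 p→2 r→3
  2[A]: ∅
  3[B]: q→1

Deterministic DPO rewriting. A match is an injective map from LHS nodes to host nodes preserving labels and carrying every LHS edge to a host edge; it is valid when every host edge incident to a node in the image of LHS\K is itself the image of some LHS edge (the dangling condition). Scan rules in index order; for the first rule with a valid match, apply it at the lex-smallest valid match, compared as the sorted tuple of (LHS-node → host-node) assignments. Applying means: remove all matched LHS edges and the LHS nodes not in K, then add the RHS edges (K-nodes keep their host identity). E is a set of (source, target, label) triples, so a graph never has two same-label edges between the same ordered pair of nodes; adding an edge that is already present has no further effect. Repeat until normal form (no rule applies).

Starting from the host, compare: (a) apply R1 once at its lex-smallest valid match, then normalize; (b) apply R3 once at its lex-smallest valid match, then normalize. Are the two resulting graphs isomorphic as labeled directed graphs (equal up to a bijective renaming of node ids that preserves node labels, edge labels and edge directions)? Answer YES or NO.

Answer: YES

Steps:
branch R1-first: apply at {0↦1, 1↦2, 2↦3} → |E|=5, then 1 more step(s) → NF |V|=2 |E|=2 V={0:B, 1:C} E=0-p->0 0-q->1
branch R3-first: apply at {0↦1, 1↦0} → |E|=5, then 1 more step(s) → NF |V|=2 |E|=2 V={0:B, 1:C} E=0-p->0 0-q->1
graphs isomorphic (equal up to label-preserving node renaming)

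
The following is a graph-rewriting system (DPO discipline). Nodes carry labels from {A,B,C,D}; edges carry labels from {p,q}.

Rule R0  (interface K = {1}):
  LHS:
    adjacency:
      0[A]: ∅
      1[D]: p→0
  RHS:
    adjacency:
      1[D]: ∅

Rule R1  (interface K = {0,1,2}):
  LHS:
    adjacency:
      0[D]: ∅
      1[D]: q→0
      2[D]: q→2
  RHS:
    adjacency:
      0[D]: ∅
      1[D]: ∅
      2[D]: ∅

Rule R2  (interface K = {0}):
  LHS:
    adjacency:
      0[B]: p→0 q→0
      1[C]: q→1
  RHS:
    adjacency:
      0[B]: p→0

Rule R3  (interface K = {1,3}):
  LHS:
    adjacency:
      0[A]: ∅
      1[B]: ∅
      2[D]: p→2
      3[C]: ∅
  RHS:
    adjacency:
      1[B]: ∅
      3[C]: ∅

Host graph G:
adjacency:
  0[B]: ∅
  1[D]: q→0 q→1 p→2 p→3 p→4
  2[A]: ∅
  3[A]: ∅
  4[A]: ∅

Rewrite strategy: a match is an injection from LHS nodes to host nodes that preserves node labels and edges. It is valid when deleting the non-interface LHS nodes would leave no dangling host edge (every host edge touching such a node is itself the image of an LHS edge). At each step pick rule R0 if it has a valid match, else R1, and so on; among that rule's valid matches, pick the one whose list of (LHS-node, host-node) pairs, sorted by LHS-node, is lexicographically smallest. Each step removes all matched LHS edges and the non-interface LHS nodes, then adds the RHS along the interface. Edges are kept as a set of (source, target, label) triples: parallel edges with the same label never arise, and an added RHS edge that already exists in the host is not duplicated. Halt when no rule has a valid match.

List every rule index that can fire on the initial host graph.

Answer: [R0]

Derivation:
R0: 3 valid matches — {0↦2, 1↦1}, {0↦3, 1↦1}, {0↦4, 1↦1}
R1: no valid match — LHS pattern not found
R2: no valid match — LHS pattern not found
R3: no valid match — LHS pattern not found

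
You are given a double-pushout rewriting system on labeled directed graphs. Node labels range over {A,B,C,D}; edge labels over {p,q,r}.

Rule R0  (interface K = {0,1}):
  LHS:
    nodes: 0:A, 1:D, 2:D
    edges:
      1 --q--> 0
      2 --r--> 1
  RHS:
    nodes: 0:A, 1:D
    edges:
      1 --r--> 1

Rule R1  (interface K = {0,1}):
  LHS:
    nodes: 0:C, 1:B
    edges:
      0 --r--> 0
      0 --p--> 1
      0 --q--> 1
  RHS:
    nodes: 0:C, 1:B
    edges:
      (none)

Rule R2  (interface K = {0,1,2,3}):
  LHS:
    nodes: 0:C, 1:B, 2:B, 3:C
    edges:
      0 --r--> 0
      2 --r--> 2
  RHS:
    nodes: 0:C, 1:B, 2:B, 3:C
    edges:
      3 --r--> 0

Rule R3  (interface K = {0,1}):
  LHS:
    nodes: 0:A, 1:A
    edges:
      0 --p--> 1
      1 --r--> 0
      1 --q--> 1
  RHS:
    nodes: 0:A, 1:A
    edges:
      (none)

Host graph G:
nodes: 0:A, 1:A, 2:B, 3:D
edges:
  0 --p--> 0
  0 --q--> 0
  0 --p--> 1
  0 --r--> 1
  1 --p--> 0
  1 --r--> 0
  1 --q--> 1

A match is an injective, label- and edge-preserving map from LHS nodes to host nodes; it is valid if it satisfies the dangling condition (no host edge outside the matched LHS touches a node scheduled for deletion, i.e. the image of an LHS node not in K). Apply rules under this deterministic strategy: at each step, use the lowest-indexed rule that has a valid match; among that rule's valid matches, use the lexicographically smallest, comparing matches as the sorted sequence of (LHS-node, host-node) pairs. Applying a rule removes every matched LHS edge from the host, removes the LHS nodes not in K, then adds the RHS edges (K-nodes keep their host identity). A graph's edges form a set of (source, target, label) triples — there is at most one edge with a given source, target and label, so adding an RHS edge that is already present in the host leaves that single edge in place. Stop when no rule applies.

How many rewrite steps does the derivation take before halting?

Answer: 2

Derivation:
initial: |V|=4 |E|=7  E = 0-p->0 0-q->0 0-p->1 0-r->1 1-p->0 1-r->0 1-q->1
step 1: apply R3 at {0↦0, 1↦1}  → |V|=4 |E|=4  E = 0-p->0 0-q->0 0-r->1 1-p->0
step 2: apply R3 at {0↦1, 1↦0}  → |V|=4 |E|=1  E = 0-p->0
final graph: no rule applies after step 2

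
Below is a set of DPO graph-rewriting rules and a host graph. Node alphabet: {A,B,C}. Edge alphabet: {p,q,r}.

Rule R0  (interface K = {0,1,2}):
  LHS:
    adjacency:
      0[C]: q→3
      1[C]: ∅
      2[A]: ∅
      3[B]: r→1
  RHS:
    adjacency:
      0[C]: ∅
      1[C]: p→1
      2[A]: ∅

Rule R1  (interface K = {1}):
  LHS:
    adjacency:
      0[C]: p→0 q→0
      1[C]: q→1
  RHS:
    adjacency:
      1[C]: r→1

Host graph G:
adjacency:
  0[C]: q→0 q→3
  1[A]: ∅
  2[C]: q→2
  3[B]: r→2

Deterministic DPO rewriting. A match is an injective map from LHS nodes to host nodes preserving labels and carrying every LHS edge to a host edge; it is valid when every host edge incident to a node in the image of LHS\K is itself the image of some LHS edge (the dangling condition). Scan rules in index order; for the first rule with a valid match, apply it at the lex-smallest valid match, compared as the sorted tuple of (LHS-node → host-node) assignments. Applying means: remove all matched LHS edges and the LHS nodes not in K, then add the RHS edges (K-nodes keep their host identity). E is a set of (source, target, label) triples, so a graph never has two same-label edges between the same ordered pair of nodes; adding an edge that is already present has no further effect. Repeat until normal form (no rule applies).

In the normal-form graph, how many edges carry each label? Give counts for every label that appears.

Answer: r:1

Steps:
start.  V:4 E:4  edges: 0-q->0 0-q->3 2-q->2 3-r->2
1. fire R0 via {0↦0, 1↦2, 2↦1, 3↦3}  →  V:3 E:3  edges: 0-q->0 2-p->2 2-q->2
2. fire R1 via {0↦2, 1↦0}  →  V:2 E:1  edges: 0-r->0
normal form: no rule applies after step 2
NF edges: [(0, 0, 'r')]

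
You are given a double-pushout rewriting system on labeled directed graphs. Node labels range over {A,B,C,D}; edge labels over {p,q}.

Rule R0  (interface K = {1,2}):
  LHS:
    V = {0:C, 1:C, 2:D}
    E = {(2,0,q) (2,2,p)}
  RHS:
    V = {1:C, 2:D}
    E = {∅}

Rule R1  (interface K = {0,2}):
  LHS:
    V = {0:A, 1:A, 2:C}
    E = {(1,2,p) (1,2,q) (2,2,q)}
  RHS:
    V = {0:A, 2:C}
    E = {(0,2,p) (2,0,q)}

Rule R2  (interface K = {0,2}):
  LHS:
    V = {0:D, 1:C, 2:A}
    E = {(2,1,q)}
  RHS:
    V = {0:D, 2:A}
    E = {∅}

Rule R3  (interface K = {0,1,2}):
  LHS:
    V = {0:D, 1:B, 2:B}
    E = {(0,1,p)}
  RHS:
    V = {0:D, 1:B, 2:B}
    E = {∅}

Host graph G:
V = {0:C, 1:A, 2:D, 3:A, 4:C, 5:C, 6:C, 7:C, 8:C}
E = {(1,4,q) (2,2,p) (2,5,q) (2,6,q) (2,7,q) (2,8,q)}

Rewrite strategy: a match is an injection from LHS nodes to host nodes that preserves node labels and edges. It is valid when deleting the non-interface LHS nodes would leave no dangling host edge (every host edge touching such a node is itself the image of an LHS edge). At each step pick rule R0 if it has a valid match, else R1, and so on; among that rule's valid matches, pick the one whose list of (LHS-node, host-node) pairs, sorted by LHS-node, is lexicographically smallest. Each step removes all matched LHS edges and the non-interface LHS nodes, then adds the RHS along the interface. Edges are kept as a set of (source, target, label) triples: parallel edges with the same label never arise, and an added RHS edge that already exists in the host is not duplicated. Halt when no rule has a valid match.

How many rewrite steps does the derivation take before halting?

initial: |V|=9 |E|=6  E = 1-q->4 2-p->2 2-q->5 2-q->6 2-q->7 2-q->8
step 1: apply R0 at {0↦5, 1↦0, 2↦2}  → |V|=8 |E|=4  E = 1-q->4 2-q->6 2-q->7 2-q->8
step 2: apply R2 at {0↦2, 1↦4, 2↦1}  → |V|=7 |E|=3  E = 2-q->6 2-q->7 2-q->8
halt: no rule applies after step 2

Answer: 2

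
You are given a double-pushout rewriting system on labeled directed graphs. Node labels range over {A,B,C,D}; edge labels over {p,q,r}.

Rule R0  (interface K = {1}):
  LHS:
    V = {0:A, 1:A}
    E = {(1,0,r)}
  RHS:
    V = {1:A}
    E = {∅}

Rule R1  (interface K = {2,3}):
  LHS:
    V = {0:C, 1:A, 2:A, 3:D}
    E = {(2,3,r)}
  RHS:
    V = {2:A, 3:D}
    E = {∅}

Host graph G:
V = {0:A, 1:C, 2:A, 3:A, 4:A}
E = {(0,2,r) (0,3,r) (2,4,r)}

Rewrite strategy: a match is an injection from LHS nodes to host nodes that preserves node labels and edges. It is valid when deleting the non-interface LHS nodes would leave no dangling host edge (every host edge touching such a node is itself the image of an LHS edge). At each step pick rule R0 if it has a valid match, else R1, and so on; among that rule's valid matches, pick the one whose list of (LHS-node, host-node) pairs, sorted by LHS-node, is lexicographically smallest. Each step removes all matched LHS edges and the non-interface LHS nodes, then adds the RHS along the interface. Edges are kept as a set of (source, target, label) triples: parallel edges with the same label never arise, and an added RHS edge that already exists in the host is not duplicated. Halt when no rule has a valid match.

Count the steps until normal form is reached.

Answer: 3

Derivation:
[0] host  ⇒  5 nodes, 3 edges  {0-r->2 0-r->3 2-r->4}
[1] R0 @ {0↦3, 1↦0}  ⇒  4 nodes, 2 edges  {0-r->2 2-r->4}
[2] R0 @ {0↦4, 1↦2}  ⇒  3 nodes, 1 edges  {0-r->2}
[3] R0 @ {0↦2, 1↦0}  ⇒  2 nodes, 0 edges  {∅}
normal form: no rule applies after step 3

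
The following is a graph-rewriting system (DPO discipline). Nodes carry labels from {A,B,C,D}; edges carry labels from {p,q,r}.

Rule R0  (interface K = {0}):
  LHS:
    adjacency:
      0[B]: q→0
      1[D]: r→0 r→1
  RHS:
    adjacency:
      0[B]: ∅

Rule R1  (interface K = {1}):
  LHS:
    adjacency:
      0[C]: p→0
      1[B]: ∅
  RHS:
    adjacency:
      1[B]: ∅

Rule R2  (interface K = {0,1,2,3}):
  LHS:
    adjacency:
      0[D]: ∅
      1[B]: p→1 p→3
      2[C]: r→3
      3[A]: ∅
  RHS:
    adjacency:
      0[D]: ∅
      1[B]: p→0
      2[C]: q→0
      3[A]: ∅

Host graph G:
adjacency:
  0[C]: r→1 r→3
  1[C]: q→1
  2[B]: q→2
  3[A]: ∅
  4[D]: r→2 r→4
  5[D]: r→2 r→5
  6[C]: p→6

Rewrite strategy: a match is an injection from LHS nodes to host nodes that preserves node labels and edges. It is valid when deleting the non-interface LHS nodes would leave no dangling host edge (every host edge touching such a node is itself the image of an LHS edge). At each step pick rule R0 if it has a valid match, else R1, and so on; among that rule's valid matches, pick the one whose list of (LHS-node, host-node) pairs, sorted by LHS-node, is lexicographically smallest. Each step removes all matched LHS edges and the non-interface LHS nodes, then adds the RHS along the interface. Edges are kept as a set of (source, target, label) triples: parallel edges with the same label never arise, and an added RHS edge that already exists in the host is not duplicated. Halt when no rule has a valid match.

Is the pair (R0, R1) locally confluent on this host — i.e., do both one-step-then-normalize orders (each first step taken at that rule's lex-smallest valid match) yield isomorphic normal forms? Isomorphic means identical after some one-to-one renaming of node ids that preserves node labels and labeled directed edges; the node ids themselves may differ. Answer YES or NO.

branch R0-first: apply at {0↦2, 1↦4} → |E|=6, then 1 more step(s) → NF |V|=5 |E|=5 V={0:C, 1:C, 2:B, 3:A, 5:D} E=0-r->1 0-r->3 1-q->1 5-r->2 5-r->5
branch R1-first: apply at {0↦6, 1↦2} → |E|=8, then 1 more step(s) → NF |V|=5 |E|=5 V={0:C, 1:C, 2:B, 3:A, 5:D} E=0-r->1 0-r->3 1-q->1 5-r->2 5-r->5
graphs isomorphic (equal up to label-preserving node renaming)

Answer: YES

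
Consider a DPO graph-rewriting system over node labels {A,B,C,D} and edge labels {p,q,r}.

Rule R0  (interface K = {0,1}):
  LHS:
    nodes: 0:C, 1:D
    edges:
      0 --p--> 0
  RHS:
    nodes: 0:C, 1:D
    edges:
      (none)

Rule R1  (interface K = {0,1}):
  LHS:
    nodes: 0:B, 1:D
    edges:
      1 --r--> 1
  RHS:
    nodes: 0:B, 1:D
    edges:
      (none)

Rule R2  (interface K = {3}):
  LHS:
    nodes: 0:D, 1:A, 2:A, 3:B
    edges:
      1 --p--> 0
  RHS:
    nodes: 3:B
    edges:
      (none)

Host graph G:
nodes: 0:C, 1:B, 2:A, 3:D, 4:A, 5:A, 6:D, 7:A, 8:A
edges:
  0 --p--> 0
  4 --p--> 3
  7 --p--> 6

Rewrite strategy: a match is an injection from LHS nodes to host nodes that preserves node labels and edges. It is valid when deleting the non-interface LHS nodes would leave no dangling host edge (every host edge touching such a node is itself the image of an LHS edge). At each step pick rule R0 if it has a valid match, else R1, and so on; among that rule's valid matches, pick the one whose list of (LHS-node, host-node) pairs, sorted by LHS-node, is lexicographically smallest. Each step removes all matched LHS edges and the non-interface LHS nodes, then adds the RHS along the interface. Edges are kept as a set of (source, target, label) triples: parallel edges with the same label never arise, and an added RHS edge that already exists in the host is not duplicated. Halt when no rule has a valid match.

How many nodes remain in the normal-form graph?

Answer: 3

Derivation:
initial: |V|=9 |E|=3  E = 0-p->0 4-p->3 7-p->6
step 1: apply R0 at {0↦0, 1↦3}  → |V|=9 |E|=2  E = 4-p->3 7-p->6
step 2: apply R2 at {0↦3, 1↦4, 2↦2, 3↦1}  → |V|=6 |E|=1  E = 7-p->6
step 3: apply R2 at {0↦6, 1↦7, 2↦5, 3↦1}  → |V|=3 |E|=0  E = ∅
normal form: no rule applies after step 3
NF nodes: {0:C, 1:B, 8:A}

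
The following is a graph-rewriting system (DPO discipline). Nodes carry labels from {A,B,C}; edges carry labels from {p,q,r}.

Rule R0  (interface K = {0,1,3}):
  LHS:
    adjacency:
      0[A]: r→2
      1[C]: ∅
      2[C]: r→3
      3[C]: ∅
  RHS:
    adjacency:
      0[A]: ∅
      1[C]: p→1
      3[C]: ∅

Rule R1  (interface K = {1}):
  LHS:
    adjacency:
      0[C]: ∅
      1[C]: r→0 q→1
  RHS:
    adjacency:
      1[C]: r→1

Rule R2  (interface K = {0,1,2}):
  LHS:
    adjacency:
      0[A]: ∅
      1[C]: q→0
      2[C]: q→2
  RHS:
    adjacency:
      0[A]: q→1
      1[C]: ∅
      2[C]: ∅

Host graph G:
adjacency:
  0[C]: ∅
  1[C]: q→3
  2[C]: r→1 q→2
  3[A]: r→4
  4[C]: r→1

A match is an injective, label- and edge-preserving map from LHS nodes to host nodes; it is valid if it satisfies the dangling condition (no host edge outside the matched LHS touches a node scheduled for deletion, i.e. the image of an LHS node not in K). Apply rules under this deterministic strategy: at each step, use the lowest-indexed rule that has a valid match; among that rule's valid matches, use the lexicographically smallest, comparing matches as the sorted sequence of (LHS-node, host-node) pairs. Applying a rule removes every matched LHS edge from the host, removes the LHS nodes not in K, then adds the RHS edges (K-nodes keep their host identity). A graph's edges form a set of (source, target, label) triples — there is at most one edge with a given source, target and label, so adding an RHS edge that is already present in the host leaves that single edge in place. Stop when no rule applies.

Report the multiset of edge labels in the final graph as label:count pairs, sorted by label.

initial: |V|=5 |E|=5  E = 1-q->3 2-r->1 2-q->2 3-r->4 4-r->1
step 1: apply R0 at {0↦3, 1↦0, 2↦4, 3↦1}  → |V|=4 |E|=4  E = 0-p->0 1-q->3 2-r->1 2-q->2
step 2: apply R2 at {0↦3, 1↦1, 2↦2}  → |V|=4 |E|=3  E = 0-p->0 2-r->1 3-q->1
normal form: no rule applies after step 2
NF edges: [(0, 0, 'p'), (2, 1, 'r'), (3, 1, 'q')]

Answer: p:1 q:1 r:1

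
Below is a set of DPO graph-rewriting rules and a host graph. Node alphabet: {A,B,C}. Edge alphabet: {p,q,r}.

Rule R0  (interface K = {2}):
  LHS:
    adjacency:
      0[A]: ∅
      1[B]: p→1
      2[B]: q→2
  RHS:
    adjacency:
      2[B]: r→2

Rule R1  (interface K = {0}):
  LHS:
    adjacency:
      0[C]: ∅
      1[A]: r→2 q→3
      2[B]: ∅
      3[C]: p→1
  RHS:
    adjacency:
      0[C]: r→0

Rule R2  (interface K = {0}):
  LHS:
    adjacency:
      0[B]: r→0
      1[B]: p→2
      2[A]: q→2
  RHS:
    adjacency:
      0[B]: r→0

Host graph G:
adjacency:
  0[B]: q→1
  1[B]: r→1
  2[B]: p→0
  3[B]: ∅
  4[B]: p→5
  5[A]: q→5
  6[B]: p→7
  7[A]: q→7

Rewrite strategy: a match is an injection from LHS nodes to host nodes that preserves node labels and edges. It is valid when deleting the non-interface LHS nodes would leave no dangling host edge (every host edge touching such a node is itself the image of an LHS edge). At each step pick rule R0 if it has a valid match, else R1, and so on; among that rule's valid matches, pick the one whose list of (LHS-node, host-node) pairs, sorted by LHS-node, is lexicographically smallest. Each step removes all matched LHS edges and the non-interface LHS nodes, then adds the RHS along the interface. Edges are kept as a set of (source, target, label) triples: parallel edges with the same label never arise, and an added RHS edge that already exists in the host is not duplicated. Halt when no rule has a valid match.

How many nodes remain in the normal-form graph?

Answer: 4

Steps:
start.  V:8 E:7  edges: 0-q->1 1-r->1 2-p->0 4-p->5 5-q->5 6-p->7 7-q->7
1. fire R2 via {0↦1, 1↦4, 2↦5}  →  V:6 E:5  edges: 0-q->1 1-r->1 2-p->0 6-p->7 7-q->7
2. fire R2 via {0↦1, 1↦6, 2↦7}  →  V:4 E:3  edges: 0-q->1 1-r->1 2-p->0
final graph: no rule applies after step 2
NF nodes: {0:B, 1:B, 2:B, 3:B}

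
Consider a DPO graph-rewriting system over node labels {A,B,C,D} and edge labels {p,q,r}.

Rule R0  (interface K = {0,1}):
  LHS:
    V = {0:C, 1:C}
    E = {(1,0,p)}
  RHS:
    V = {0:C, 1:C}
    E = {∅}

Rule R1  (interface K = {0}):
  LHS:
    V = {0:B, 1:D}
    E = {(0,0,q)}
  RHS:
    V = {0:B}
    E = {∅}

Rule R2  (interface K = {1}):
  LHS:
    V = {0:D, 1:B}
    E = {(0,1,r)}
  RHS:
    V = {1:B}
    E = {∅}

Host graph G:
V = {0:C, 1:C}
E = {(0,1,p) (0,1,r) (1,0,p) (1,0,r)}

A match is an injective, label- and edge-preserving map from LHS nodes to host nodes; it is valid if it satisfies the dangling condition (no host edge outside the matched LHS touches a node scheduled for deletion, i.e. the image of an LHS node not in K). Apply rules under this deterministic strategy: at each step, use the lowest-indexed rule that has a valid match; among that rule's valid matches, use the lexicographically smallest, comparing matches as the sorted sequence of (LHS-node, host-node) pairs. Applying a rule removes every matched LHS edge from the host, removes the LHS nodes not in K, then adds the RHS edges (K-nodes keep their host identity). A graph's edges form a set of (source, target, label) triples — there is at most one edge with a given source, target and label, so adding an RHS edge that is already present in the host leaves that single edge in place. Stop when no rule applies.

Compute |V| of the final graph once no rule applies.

Answer: 2

Derivation:
start.  V:2 E:4  edges: 0-p->1 0-r->1 1-p->0 1-r->0
1. fire R0 via {0↦0, 1↦1}  →  V:2 E:3  edges: 0-p->1 0-r->1 1-r->0
2. fire R0 via {0↦1, 1↦0}  →  V:2 E:2  edges: 0-r->1 1-r->0
normal form: no rule applies after step 2
NF nodes: {0:C, 1:C}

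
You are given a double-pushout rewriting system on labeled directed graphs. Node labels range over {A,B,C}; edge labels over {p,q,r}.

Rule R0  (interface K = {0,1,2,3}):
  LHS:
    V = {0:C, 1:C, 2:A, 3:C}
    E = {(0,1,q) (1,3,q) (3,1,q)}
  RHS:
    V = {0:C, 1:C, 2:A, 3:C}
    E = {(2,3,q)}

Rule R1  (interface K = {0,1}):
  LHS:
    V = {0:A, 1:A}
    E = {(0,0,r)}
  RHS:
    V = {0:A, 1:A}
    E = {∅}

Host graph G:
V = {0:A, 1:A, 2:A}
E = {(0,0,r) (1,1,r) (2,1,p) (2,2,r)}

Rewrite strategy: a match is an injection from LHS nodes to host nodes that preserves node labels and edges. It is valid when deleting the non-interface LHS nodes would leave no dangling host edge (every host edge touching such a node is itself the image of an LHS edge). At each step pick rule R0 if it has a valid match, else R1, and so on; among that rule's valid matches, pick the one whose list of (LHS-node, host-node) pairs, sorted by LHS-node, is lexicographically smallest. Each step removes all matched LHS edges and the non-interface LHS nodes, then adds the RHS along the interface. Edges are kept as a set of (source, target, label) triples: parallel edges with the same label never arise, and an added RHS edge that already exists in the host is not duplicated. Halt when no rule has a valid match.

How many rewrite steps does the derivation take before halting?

Answer: 3

Steps:
start.  V:3 E:4  edges: 0-r->0 1-r->1 2-p->1 2-r->2
1. fire R1 via {0↦0, 1↦1}  →  V:3 E:3  edges: 1-r->1 2-p->1 2-r->2
2. fire R1 via {0↦1, 1↦0}  →  V:3 E:2  edges: 2-p->1 2-r->2
3. fire R1 via {0↦2, 1↦0}  →  V:3 E:1  edges: 2-p->1
halt: no rule applies after step 3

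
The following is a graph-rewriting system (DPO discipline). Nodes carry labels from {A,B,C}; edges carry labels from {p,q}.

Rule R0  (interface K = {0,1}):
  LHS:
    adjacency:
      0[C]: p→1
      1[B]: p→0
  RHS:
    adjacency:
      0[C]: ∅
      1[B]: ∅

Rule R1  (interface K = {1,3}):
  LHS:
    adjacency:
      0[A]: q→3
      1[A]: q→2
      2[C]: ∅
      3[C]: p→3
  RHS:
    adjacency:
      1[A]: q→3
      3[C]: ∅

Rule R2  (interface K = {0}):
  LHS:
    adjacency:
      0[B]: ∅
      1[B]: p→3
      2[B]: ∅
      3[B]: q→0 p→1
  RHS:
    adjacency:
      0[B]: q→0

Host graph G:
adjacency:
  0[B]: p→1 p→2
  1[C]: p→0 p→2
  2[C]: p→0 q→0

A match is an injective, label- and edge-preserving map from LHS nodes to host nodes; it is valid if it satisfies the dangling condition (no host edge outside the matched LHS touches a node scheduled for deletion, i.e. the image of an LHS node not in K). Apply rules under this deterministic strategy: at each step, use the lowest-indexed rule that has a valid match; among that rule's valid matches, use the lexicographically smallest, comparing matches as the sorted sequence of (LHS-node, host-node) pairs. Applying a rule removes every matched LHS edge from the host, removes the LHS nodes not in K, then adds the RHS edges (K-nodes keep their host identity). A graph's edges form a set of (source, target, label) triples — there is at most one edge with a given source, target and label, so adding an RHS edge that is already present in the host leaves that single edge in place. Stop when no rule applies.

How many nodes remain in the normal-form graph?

initial: |V|=3 |E|=6  E = 0-p->1 0-p->2 1-p->0 1-p->2 2-p->0 2-q->0
step 1: apply R0 at {0↦1, 1↦0}  → |V|=3 |E|=4  E = 0-p->2 1-p->2 2-p->0 2-q->0
step 2: apply R0 at {0↦2, 1↦0}  → |V|=3 |E|=2  E = 1-p->2 2-q->0
halt: no rule applies after step 2
NF nodes: {0:B, 1:C, 2:C}

Answer: 3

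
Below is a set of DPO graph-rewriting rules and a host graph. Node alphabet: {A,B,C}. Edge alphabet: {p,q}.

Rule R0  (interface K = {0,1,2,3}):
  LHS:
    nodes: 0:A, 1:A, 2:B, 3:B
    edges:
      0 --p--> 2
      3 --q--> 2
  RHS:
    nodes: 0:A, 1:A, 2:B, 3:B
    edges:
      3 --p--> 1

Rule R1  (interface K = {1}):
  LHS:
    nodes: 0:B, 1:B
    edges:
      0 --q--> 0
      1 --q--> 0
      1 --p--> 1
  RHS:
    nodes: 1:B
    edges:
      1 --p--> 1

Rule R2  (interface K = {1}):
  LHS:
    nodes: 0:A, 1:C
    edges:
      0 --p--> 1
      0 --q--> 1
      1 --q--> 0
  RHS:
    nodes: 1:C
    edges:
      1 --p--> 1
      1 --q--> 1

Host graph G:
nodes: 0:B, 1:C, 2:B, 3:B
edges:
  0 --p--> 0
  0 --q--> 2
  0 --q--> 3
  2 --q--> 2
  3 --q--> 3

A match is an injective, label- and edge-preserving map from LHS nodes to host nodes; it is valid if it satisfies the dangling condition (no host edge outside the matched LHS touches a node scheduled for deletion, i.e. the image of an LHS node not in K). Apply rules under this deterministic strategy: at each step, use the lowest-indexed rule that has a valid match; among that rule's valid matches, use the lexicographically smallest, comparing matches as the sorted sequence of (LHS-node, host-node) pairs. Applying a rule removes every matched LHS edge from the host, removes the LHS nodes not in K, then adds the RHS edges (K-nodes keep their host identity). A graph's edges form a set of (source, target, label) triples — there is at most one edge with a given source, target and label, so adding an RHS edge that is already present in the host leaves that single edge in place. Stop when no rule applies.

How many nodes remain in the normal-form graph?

start.  V:4 E:5  edges: 0-p->0 0-q->2 0-q->3 2-q->2 3-q->3
1. fire R1 via {0↦2, 1↦0}  →  V:3 E:3  edges: 0-p->0 0-q->3 3-q->3
2. fire R1 via {0↦3, 1↦0}  →  V:2 E:1  edges: 0-p->0
final graph: no rule applies after step 2
NF nodes: {0:B, 1:C}

Answer: 2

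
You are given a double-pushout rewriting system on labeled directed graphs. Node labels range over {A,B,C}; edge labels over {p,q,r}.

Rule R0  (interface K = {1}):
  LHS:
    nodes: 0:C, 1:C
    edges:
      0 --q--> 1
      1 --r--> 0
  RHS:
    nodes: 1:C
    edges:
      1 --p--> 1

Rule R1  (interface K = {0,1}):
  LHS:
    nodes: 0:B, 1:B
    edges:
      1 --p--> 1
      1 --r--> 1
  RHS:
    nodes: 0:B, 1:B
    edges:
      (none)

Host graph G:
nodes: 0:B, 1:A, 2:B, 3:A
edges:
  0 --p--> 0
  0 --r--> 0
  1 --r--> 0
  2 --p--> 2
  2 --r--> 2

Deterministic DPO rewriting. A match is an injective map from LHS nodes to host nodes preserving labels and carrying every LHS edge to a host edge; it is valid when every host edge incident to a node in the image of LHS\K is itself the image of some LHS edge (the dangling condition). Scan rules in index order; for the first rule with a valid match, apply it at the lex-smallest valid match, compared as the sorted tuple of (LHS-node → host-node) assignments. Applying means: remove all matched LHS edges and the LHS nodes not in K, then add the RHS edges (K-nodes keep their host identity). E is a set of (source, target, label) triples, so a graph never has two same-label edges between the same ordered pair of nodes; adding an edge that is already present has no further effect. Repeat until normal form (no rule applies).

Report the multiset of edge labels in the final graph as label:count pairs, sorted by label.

Answer: r:1

Rewrite trace:
[0] host  ⇒  4 nodes, 5 edges  {0-p->0 0-r->0 1-r->0 2-p->2 2-r->2}
[1] R1 @ {0↦0, 1↦2}  ⇒  4 nodes, 3 edges  {0-p->0 0-r->0 1-r->0}
[2] R1 @ {0↦2, 1↦0}  ⇒  4 nodes, 1 edges  {1-r->0}
final graph: no rule applies after step 2
NF edges: [(1, 0, 'r')]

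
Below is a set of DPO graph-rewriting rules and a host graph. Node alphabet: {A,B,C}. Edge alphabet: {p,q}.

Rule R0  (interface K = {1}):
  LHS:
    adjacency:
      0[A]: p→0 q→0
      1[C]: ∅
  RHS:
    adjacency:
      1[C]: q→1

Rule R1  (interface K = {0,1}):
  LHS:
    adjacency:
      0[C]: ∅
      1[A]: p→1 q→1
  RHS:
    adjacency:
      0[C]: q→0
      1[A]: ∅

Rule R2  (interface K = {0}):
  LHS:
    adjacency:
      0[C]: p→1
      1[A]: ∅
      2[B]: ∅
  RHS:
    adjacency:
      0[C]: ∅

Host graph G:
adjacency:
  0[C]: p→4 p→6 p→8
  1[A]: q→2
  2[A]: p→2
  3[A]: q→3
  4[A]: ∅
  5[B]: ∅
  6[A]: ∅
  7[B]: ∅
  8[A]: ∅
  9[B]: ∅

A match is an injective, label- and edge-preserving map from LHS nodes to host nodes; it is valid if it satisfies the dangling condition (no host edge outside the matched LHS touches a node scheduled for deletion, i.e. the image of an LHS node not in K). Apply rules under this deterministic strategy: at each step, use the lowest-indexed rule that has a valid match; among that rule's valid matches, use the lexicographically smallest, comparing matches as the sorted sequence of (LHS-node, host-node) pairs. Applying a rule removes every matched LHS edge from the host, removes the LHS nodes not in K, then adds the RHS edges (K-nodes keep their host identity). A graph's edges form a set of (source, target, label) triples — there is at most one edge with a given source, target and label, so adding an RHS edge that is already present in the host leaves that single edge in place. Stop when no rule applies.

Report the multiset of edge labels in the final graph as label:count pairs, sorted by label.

Answer: p:1 q:2

Derivation:
start.  V:10 E:6  edges: 0-p->4 0-p->6 0-p->8 1-q->2 2-p->2 3-q->3
1. fire R2 via {0↦0, 1↦4, 2↦5}  →  V:8 E:5  edges: 0-p->6 0-p->8 1-q->2 2-p->2 3-q->3
2. fire R2 via {0↦0, 1↦6, 2↦7}  →  V:6 E:4  edges: 0-p->8 1-q->2 2-p->2 3-q->3
3. fire R2 via {0↦0, 1↦8, 2↦9}  →  V:4 E:3  edges: 1-q->2 2-p->2 3-q->3
normal form: no rule applies after step 3
NF edges: [(1, 2, 'q'), (2, 2, 'p'), (3, 3, 'q')]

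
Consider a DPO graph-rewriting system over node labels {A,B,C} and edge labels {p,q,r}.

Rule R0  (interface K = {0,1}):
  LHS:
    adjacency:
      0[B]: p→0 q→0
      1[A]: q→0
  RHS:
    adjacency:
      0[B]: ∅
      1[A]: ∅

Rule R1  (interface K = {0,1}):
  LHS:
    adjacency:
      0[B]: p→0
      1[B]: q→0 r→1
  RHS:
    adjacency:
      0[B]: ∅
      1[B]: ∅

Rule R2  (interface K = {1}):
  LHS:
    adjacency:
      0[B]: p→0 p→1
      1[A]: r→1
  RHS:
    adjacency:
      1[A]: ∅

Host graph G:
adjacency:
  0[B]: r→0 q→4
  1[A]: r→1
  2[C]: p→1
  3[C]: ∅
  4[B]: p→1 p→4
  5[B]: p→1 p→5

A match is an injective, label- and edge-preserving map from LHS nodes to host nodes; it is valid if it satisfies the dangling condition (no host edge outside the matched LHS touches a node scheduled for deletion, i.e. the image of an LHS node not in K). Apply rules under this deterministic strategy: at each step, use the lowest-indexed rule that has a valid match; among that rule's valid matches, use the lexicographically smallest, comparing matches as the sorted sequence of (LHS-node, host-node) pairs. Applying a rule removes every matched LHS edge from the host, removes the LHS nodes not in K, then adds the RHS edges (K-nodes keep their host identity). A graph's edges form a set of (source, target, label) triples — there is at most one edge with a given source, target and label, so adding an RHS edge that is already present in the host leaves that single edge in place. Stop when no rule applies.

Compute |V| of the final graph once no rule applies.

Answer: 5

Derivation:
[0] host  ⇒  6 nodes, 8 edges  {0-r->0 0-q->4 1-r->1 2-p->1 4-p->1 4-p->4 5-p->1 5-p->5}
[1] R1 @ {0↦4, 1↦0}  ⇒  6 nodes, 5 edges  {1-r->1 2-p->1 4-p->1 5-p->1 5-p->5}
[2] R2 @ {0↦5, 1↦1}  ⇒  5 nodes, 2 edges  {2-p->1 4-p->1}
normal form: no rule applies after step 2
NF nodes: {0:B, 1:A, 2:C, 3:C, 4:B}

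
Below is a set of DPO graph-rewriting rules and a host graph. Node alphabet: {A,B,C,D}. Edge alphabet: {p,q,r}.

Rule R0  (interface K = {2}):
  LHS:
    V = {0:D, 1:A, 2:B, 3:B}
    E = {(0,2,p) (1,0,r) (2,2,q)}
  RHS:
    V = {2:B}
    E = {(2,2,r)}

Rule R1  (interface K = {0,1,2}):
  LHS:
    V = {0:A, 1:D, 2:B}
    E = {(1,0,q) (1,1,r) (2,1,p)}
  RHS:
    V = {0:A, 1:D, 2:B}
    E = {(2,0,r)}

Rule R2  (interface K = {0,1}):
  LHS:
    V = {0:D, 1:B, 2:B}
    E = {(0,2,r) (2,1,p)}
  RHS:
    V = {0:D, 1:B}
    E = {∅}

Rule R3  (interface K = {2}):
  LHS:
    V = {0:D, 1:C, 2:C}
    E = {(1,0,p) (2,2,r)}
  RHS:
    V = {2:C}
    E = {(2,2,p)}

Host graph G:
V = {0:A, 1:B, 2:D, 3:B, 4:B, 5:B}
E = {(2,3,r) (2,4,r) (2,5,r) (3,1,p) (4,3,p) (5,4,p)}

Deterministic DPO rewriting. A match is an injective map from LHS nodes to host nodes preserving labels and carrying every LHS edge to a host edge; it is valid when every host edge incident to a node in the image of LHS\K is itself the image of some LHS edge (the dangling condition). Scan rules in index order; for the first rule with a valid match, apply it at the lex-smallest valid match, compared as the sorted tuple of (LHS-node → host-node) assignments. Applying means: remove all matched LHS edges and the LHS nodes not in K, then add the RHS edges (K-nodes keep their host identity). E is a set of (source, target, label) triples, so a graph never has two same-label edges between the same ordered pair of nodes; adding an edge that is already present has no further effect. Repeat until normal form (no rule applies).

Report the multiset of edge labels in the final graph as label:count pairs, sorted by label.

start.  V:6 E:6  edges: 2-r->3 2-r->4 2-r->5 3-p->1 4-p->3 5-p->4
1. fire R2 via {0↦2, 1↦4, 2↦5}  →  V:5 E:4  edges: 2-r->3 2-r->4 3-p->1 4-p->3
2. fire R2 via {0↦2, 1↦3, 2↦4}  →  V:4 E:2  edges: 2-r->3 3-p->1
3. fire R2 via {0↦2, 1↦1, 2↦3}  →  V:3 E:0  edges: ∅
halt: no rule applies after step 3
NF edges: []

Answer: (no edges)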